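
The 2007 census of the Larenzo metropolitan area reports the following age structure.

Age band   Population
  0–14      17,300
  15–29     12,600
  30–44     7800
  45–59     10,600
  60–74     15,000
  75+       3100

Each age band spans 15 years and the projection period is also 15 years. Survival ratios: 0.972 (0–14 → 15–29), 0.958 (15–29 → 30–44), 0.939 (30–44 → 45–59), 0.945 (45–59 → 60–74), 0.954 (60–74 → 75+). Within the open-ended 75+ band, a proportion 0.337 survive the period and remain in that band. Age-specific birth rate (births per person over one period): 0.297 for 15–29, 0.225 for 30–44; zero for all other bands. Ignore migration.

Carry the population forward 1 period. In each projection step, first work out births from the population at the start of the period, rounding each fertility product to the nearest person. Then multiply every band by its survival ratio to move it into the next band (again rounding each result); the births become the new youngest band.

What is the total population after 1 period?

Call the groups 1 to 6, youngest first.
Period 1:
Births: 12600 × 0.297 = 3742, 7800 × 0.225 = 1755 → total 5497
Group 2: 17300 × 0.972 = 16816
Group 3: 12600 × 0.958 = 12071
Group 4: 7800 × 0.939 = 7324
Group 5: 10600 × 0.945 = 10017
Group 6: 15000 × 0.954 + 3100 × 0.337 = 14310 + 1045 = 15355
Population now: 0–14=5497, 15–29=16816, 30–44=12071, 45–59=7324, 60–74=10017, 75+=15355
Total after period 1: 5497 + 16816 + 12071 + 7324 + 10017 + 15355 = 67080

67080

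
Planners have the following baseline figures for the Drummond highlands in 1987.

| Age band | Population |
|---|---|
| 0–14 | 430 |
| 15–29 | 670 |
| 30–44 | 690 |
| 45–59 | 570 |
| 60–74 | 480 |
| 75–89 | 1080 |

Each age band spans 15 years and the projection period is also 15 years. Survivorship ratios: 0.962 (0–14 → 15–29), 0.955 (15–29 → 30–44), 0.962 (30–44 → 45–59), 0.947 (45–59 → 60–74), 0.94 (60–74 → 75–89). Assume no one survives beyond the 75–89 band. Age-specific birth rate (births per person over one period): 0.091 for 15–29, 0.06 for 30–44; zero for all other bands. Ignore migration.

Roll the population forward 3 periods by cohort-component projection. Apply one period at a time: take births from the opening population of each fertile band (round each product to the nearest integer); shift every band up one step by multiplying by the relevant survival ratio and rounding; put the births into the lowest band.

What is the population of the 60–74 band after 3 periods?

583

[period 1]
Births: 670 × 0.091 = 61 ; 690 × 0.06 = 41 → 102
15–29: 430 × 0.962 = 414
30–44: 670 × 0.955 = 640
45–59: 690 × 0.962 = 664
60–74: 570 × 0.947 = 540
75–89: 480 × 0.94 = 451
Giving 102 / 414 / 640 / 664 / 540 / 451.
[period 2]
Births: 414 × 0.091 = 38 ; 640 × 0.06 = 38 → 76
15–29: 102 × 0.962 = 98
30–44: 414 × 0.955 = 395
45–59: 640 × 0.962 = 616
60–74: 664 × 0.947 = 629
75–89: 540 × 0.94 = 508
Giving 76 / 98 / 395 / 616 / 629 / 508.
[period 3]
Births: 98 × 0.091 = 9 ; 395 × 0.06 = 24 → 33
15–29: 76 × 0.962 = 73
30–44: 98 × 0.955 = 94
45–59: 395 × 0.962 = 380
60–74: 616 × 0.947 = 583
75–89: 629 × 0.94 = 591
Giving 33 / 73 / 94 / 380 / 583 / 591.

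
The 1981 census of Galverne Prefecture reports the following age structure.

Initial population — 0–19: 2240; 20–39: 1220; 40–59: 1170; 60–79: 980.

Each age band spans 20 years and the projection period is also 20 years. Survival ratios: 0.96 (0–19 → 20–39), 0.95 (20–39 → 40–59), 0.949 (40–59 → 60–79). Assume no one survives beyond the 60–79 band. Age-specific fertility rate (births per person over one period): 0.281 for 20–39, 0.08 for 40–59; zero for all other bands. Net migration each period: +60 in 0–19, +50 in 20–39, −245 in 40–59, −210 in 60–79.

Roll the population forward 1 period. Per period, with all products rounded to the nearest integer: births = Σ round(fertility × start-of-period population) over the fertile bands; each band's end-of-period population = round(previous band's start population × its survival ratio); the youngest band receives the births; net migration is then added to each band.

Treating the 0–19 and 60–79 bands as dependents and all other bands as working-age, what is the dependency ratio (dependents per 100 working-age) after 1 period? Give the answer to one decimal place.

44.9

Let group 1 be 0–19 through group 4 = 60–79.
Period 1.
Births: 1220 × 0.281 = 343 ; 1170 × 0.08 = 94 ⇒ total 437
Group 2: 2240 × 0.96 = 2150
Group 3: 1220 × 0.95 = 1159
Group 4: 1170 × 0.949 = 1110
Net migration: Group 1 + 60 → 497; Group 2 + 50 → 2200; Group 3 − 245 → 914; Group 4 − 210 → 900
Giving 497 / 2200 / 914 / 900.
Dependents (band 0–19 + band 60–79) = 497 + 900 = 1397; working-age = 3114; ratio = 1397/3114 × 100 = 44.9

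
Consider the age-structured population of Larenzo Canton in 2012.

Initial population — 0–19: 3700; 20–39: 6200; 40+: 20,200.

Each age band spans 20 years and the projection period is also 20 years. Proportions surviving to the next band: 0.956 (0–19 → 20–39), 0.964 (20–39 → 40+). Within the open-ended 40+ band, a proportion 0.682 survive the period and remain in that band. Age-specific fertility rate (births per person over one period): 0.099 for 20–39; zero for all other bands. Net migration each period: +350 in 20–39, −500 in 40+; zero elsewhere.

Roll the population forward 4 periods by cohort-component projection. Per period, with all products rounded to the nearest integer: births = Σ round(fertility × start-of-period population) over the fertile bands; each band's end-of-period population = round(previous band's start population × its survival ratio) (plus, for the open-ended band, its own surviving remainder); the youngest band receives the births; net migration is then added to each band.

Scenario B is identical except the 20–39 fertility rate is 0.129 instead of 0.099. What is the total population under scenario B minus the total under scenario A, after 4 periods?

Call the bands 1 to 3, youngest first.
Period 1:
Births: 6200 × 0.099 = 614
Band 2: 3700 × 0.956 = 3537
Band 3: 6200 × 0.964 + 20200 × 0.682 = 5977 + 13776 = 19753
Net migration: Band 2 + 350 → 3887; Band 3 − 500 → 19253
Population now: 0–19=614, 20–39=3887, 40+=19253
Period 2:
Births: 3887 × 0.099 = 385
Band 2: 614 × 0.956 = 587
Band 3: 3887 × 0.964 + 19253 × 0.682 = 3747 + 13131 = 16878
Net migration: Band 2 + 350 → 937; Band 3 − 500 → 16378
Population now: 0–19=385, 20–39=937, 40+=16378
Period 3:
Births: 937 × 0.099 = 93
Band 2: 385 × 0.956 = 368
Band 3: 937 × 0.964 + 16378 × 0.682 = 903 + 11170 = 12073
Net migration: Band 2 + 350 → 718; Band 3 − 500 → 11573
Population now: 0–19=93, 20–39=718, 40+=11573
Period 4:
Births: 718 × 0.099 = 71
Band 2: 93 × 0.956 = 89
Band 3: 718 × 0.964 + 11573 × 0.682 = 692 + 7893 = 8585
Net migration: Band 2 + 350 → 439; Band 3 − 500 → 8085
Population now: 0–19=71, 20–39=439, 40+=8085
Scenario A total after 4 periods: 8595
Scenario B projection —
Period 1:
Births: 6200 × 0.129 = 800
Band 2: 3700 × 0.956 = 3537
Band 3: 6200 × 0.964 + 20200 × 0.682 = 5977 + 13776 = 19753
Net migration: Band 2 + 350 → 3887; Band 3 − 500 → 19253
Population now: 0–19=800, 20–39=3887, 40+=19253
Period 2:
Births: 3887 × 0.129 = 501
Band 2: 800 × 0.956 = 765
Band 3: 3887 × 0.964 + 19253 × 0.682 = 3747 + 13131 = 16878
Net migration: Band 2 + 350 → 1115; Band 3 − 500 → 16378
Population now: 0–19=501, 20–39=1115, 40+=16378
Period 3:
Births: 1115 × 0.129 = 144
Band 2: 501 × 0.956 = 479
Band 3: 1115 × 0.964 + 16378 × 0.682 = 1075 + 11170 = 12245
Net migration: Band 2 + 350 → 829; Band 3 − 500 → 11745
Population now: 0–19=144, 20–39=829, 40+=11745
Period 4:
Births: 829 × 0.129 = 107
Band 2: 144 × 0.956 = 138
Band 3: 829 × 0.964 + 11745 × 0.682 = 799 + 8010 = 8809
Net migration: Band 2 + 350 → 488; Band 3 − 500 → 8309
Population now: 0–19=107, 20–39=488, 40+=8309
Scenario B total after 4 periods: 8904
Difference B − A = 8904 − 8595 = 309

309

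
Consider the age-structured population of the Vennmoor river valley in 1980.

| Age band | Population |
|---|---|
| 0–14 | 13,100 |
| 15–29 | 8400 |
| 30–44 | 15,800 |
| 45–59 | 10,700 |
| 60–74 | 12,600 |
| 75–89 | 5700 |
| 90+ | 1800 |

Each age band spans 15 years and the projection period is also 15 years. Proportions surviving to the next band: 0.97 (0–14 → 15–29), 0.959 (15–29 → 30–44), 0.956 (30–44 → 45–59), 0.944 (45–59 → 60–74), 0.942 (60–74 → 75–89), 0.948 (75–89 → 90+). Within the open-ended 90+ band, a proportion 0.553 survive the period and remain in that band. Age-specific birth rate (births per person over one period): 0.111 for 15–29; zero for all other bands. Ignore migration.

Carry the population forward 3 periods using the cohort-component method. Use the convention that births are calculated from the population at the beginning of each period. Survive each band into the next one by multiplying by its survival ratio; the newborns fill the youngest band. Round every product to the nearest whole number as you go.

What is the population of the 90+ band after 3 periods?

17199

Numbering the groups 1..7 from youngest to oldest:
After projecting period 1:
Births: 8400 × 0.111 = 932
Group 2: 13100 × 0.97 = 12707
Group 3: 8400 × 0.959 = 8056
Group 4: 15800 × 0.956 = 15105
Group 5: 10700 × 0.944 = 10101
Group 6: 12600 × 0.942 = 11869
Group 7: 5700 × 0.948 + 1800 × 0.553 = 5404 + 995 = 6399
→ [932, 12707, 8056, 15105, 10101, 11869, 6399]
After projecting period 2:
Births: 12707 × 0.111 = 1410
Group 2: 932 × 0.97 = 904
Group 3: 12707 × 0.959 = 12186
Group 4: 8056 × 0.956 = 7702
Group 5: 15105 × 0.944 = 14259
Group 6: 10101 × 0.942 = 9515
Group 7: 11869 × 0.948 + 6399 × 0.553 = 11252 + 3539 = 14791
→ [1410, 904, 12186, 7702, 14259, 9515, 14791]
After projecting period 3:
Births: 904 × 0.111 = 100
Group 2: 1410 × 0.97 = 1368
Group 3: 904 × 0.959 = 867
Group 4: 12186 × 0.956 = 11650
Group 5: 7702 × 0.944 = 7271
Group 6: 14259 × 0.942 = 13432
Group 7: 9515 × 0.948 + 14791 × 0.553 = 9020 + 8179 = 17199
→ [100, 1368, 867, 11650, 7271, 13432, 17199]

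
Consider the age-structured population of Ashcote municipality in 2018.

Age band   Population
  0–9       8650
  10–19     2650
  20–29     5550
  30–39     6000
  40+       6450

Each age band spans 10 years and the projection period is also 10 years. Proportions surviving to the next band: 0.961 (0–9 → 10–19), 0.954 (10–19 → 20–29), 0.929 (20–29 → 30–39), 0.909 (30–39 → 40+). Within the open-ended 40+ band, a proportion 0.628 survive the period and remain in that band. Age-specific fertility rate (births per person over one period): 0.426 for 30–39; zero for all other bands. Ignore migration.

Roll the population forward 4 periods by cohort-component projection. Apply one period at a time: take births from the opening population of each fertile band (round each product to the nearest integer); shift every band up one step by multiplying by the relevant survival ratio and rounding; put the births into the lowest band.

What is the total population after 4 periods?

After projecting period 1:
Births: 6000 × 0.426 = 2556
10–19: 8650 × 0.961 = 8313
20–29: 2650 × 0.954 = 2528
30–39: 5550 × 0.929 = 5156
40+: 6000 × 0.909 + 6450 × 0.628 = 5454 + 4051 = 9505
End of period: [2556, 8313, 2528, 5156, 9505]
After projecting period 2:
Births: 5156 × 0.426 = 2196
10–19: 2556 × 0.961 = 2456
20–29: 8313 × 0.954 = 7931
30–39: 2528 × 0.929 = 2349
40+: 5156 × 0.909 + 9505 × 0.628 = 4687 + 5969 = 10656
End of period: [2196, 2456, 7931, 2349, 10656]
After projecting period 3:
Births: 2349 × 0.426 = 1001
10–19: 2196 × 0.961 = 2110
20–29: 2456 × 0.954 = 2343
30–39: 7931 × 0.929 = 7368
40+: 2349 × 0.909 + 10656 × 0.628 = 2135 + 6692 = 8827
End of period: [1001, 2110, 2343, 7368, 8827]
After projecting period 4:
Births: 7368 × 0.426 = 3139
10–19: 1001 × 0.961 = 962
20–29: 2110 × 0.954 = 2013
30–39: 2343 × 0.929 = 2177
40+: 7368 × 0.909 + 8827 × 0.628 = 6698 + 5543 = 12241
End of period: [3139, 962, 2013, 2177, 12241]
Total after period 4: 3139 + 962 + 2013 + 2177 + 12241 = 20532

20532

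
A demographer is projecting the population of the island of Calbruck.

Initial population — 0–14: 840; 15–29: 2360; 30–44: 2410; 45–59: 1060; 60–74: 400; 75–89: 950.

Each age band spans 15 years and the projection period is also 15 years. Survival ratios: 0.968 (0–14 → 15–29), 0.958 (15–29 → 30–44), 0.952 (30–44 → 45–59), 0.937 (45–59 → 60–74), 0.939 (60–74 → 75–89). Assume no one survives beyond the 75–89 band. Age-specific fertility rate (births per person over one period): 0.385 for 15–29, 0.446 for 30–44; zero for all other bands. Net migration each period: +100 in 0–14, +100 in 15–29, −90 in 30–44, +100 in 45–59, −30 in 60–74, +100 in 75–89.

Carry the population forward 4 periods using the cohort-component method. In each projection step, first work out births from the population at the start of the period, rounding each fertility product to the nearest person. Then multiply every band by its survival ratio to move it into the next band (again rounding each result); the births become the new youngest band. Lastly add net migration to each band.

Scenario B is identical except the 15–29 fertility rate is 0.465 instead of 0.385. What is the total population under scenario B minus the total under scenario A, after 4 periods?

Numbering the bands 1..6 from youngest to oldest:
Period 1:
Births: 2360 × 0.385 = 909, 2410 × 0.446 = 1075 → total 1984
Band 2: 840 × 0.968 = 813
Band 3: 2360 × 0.958 = 2261
Band 4: 2410 × 0.952 = 2294
Band 5: 1060 × 0.937 = 993
Band 6: 400 × 0.939 = 376
Net migration: Band 1 + 100 → 2084; Band 2 + 100 → 913; Band 3 − 90 → 2171; Band 4 + 100 → 2394; Band 5 − 30 → 963; Band 6 + 100 → 476
Population now: 0–14=2084, 15–29=913, 30–44=2171, 45–59=2394, 60–74=963, 75–89=476
Period 2:
Births: 913 × 0.385 = 352, 2171 × 0.446 = 968 → total 1320
Band 2: 2084 × 0.968 = 2017
Band 3: 913 × 0.958 = 875
Band 4: 2171 × 0.952 = 2067
Band 5: 2394 × 0.937 = 2243
Band 6: 963 × 0.939 = 904
Net migration: Band 1 + 100 → 1420; Band 2 + 100 → 2117; Band 3 − 90 → 785; Band 4 + 100 → 2167; Band 5 − 30 → 2213; Band 6 + 100 → 1004
Population now: 0–14=1420, 15–29=2117, 30–44=785, 45–59=2167, 60–74=2213, 75–89=1004
Period 3:
Births: 2117 × 0.385 = 815, 785 × 0.446 = 350 → total 1165
Band 2: 1420 × 0.968 = 1375
Band 3: 2117 × 0.958 = 2028
Band 4: 785 × 0.952 = 747
Band 5: 2167 × 0.937 = 2030
Band 6: 2213 × 0.939 = 2078
Net migration: Band 1 + 100 → 1265; Band 2 + 100 → 1475; Band 3 − 90 → 1938; Band 4 + 100 → 847; Band 5 − 30 → 2000; Band 6 + 100 → 2178
Population now: 0–14=1265, 15–29=1475, 30–44=1938, 45–59=847, 60–74=2000, 75–89=2178
Period 4:
Births: 1475 × 0.385 = 568, 1938 × 0.446 = 864 → total 1432
Band 2: 1265 × 0.968 = 1225
Band 3: 1475 × 0.958 = 1413
Band 4: 1938 × 0.952 = 1845
Band 5: 847 × 0.937 = 794
Band 6: 2000 × 0.939 = 1878
Net migration: Band 1 + 100 → 1532; Band 2 + 100 → 1325; Band 3 − 90 → 1323; Band 4 + 100 → 1945; Band 5 − 30 → 764; Band 6 + 100 → 1978
Population now: 0–14=1532, 15–29=1325, 30–44=1323, 45–59=1945, 60–74=764, 75–89=1978
Scenario A total after 4 periods: 8867
Scenario B projection —
Period 1:
Births: 2360 × 0.465 = 1097, 2410 × 0.446 = 1075 → total 2172
Band 2: 840 × 0.968 = 813
Band 3: 2360 × 0.958 = 2261
Band 4: 2410 × 0.952 = 2294
Band 5: 1060 × 0.937 = 993
Band 6: 400 × 0.939 = 376
Net migration: Band 1 + 100 → 2272; Band 2 + 100 → 913; Band 3 − 90 → 2171; Band 4 + 100 → 2394; Band 5 − 30 → 963; Band 6 + 100 → 476
Population now: 0–14=2272, 15–29=913, 30–44=2171, 45–59=2394, 60–74=963, 75–89=476
Period 2:
Births: 913 × 0.465 = 425, 2171 × 0.446 = 968 → total 1393
Band 2: 2272 × 0.968 = 2199
Band 3: 913 × 0.958 = 875
Band 4: 2171 × 0.952 = 2067
Band 5: 2394 × 0.937 = 2243
Band 6: 963 × 0.939 = 904
Net migration: Band 1 + 100 → 1493; Band 2 + 100 → 2299; Band 3 − 90 → 785; Band 4 + 100 → 2167; Band 5 − 30 → 2213; Band 6 + 100 → 1004
Population now: 0–14=1493, 15–29=2299, 30–44=785, 45–59=2167, 60–74=2213, 75–89=1004
Period 3:
Births: 2299 × 0.465 = 1069, 785 × 0.446 = 350 → total 1419
Band 2: 1493 × 0.968 = 1445
Band 3: 2299 × 0.958 = 2202
Band 4: 785 × 0.952 = 747
Band 5: 2167 × 0.937 = 2030
Band 6: 2213 × 0.939 = 2078
Net migration: Band 1 + 100 → 1519; Band 2 + 100 → 1545; Band 3 − 90 → 2112; Band 4 + 100 → 847; Band 5 − 30 → 2000; Band 6 + 100 → 2178
Population now: 0–14=1519, 15–29=1545, 30–44=2112, 45–59=847, 60–74=2000, 75–89=2178
Period 4:
Births: 1545 × 0.465 = 718, 2112 × 0.446 = 942 → total 1660
Band 2: 1519 × 0.968 = 1470
Band 3: 1545 × 0.958 = 1480
Band 4: 2112 × 0.952 = 2011
Band 5: 847 × 0.937 = 794
Band 6: 2000 × 0.939 = 1878
Net migration: Band 1 + 100 → 1760; Band 2 + 100 → 1570; Band 3 − 90 → 1390; Band 4 + 100 → 2111; Band 5 − 30 → 764; Band 6 + 100 → 1978
Population now: 0–14=1760, 15–29=1570, 30–44=1390, 45–59=2111, 60–74=764, 75–89=1978
Scenario B total after 4 periods: 9573
Difference B − A = 9573 − 8867 = 706

706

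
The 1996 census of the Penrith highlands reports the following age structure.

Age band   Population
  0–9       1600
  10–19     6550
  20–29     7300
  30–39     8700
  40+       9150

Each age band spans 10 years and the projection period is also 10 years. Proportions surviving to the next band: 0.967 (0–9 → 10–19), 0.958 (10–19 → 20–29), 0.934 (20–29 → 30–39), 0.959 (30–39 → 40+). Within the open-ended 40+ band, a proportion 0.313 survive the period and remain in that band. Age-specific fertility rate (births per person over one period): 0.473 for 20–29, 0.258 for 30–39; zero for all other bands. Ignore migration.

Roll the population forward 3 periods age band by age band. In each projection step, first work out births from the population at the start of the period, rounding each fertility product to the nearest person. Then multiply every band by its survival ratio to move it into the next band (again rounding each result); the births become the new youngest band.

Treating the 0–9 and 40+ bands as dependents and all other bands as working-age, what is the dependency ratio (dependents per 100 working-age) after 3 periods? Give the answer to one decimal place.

97.7

Numbering the bands 1..5 from youngest to oldest:
Period 1.
Births: 7300 * 0.473 = 3453, 8700 * 0.258 = 2245 → 5698
Band 2: 1600 * 0.967 = 1547
Band 3: 6550 * 0.958 = 6275
Band 4: 7300 * 0.934 = 6818
Band 5: 8700 * 0.959 + 9150 * 0.313 = 8343 + 2864 = 11207
Population now: 0–9=5698, 10–19=1547, 20–29=6275, 30–39=6818, 40+=11207
Period 2.
Births: 6275 * 0.473 = 2968, 6818 * 0.258 = 1759 → 4727
Band 2: 5698 * 0.967 = 5510
Band 3: 1547 * 0.958 = 1482
Band 4: 6275 * 0.934 = 5861
Band 5: 6818 * 0.959 + 11207 * 0.313 = 6538 + 3508 = 10046
Population now: 0–9=4727, 10–19=5510, 20–29=1482, 30–39=5861, 40+=10046
Period 3.
Births: 1482 * 0.473 = 701, 5861 * 0.258 = 1512 → 2213
Band 2: 4727 * 0.967 = 4571
Band 3: 5510 * 0.958 = 5279
Band 4: 1482 * 0.934 = 1384
Band 5: 5861 * 0.959 + 10046 * 0.313 = 5621 + 3144 = 8765
Population now: 0–9=2213, 10–19=4571, 20–29=5279, 30–39=1384, 40+=8765
Dependents (band 0–9 + band 40+) = 2213 + 8765 = 10978; working-age = 11234; ratio = 10978/11234 × 100 = 97.7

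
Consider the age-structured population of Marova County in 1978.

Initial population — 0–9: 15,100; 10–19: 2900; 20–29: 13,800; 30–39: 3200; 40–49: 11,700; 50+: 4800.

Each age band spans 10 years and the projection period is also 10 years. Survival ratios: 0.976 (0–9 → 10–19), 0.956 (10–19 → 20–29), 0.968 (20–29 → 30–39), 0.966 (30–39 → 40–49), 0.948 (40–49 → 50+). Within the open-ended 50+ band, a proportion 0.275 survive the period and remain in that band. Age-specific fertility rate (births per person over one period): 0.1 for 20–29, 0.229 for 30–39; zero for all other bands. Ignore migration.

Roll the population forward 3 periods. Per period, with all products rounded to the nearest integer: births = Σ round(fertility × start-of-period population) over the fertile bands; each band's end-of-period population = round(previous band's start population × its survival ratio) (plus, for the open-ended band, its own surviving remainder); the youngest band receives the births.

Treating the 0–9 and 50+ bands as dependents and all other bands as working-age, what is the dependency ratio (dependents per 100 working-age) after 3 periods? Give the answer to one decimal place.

74.6

— Period 1 —
Births: 13800 × 0.1 = 1380  |  3200 × 0.229 = 733 — total 2113
10–19: 15100 × 0.976 = 14738
20–29: 2900 × 0.956 = 2772
30–39: 13800 × 0.968 = 13358
40–49: 3200 × 0.966 = 3091
50+: 11700 × 0.948 + 4800 × 0.275 = 11092 + 1320 = 12412
End of period: [2113, 14738, 2772, 13358, 3091, 12412]
— Period 2 —
Births: 2772 × 0.1 = 277  |  13358 × 0.229 = 3059 — total 3336
10–19: 2113 × 0.976 = 2062
20–29: 14738 × 0.956 = 14090
30–39: 2772 × 0.968 = 2683
40–49: 13358 × 0.966 = 12904
50+: 3091 × 0.948 + 12412 × 0.275 = 2930 + 3413 = 6343
End of period: [3336, 2062, 14090, 2683, 12904, 6343]
— Period 3 —
Births: 14090 × 0.1 = 1409  |  2683 × 0.229 = 614 — total 2023
10–19: 3336 × 0.976 = 3256
20–29: 2062 × 0.956 = 1971
30–39: 14090 × 0.968 = 13639
40–49: 2683 × 0.966 = 2592
50+: 12904 × 0.948 + 6343 × 0.275 = 12233 + 1744 = 13977
End of period: [2023, 3256, 1971, 13639, 2592, 13977]
Dependents (band 0–9 + band 50+) = 2023 + 13977 = 16000; working-age = 21458; ratio = 16000/21458 × 100 = 74.6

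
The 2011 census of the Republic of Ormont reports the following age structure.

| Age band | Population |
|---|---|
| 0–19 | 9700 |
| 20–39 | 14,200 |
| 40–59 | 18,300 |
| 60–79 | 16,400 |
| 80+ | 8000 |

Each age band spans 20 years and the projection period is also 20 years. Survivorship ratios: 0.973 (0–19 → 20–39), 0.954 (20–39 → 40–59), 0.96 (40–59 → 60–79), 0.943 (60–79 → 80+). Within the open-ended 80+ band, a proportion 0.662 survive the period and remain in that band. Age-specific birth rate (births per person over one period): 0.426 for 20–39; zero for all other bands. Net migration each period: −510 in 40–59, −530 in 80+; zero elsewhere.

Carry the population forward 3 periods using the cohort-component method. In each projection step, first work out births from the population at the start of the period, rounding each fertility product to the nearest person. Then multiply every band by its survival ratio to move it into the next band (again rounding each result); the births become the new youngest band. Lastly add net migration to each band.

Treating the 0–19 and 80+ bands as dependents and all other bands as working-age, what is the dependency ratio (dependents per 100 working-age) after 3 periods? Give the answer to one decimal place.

193.7

Period 1:
Births: 14200 * 0.426 = 6049
20–39: 9700 * 0.973 = 9438
40–59: 14200 * 0.954 = 13547
60–79: 18300 * 0.96 = 17568
80+: 16400 * 0.943 + 8000 * 0.662 = 15465 + 5296 = 20761
Net migration: 40–59 − 510 → 13037; 80+ − 530 → 20231
End of period: [6049, 9438, 13037, 17568, 20231]
Period 2:
Births: 9438 * 0.426 = 4021
20–39: 6049 * 0.973 = 5886
40–59: 9438 * 0.954 = 9004
60–79: 13037 * 0.96 = 12516
80+: 17568 * 0.943 + 20231 * 0.662 = 16567 + 13393 = 29960
Net migration: 40–59 − 510 → 8494; 80+ − 530 → 29430
End of period: [4021, 5886, 8494, 12516, 29430]
Period 3:
Births: 5886 * 0.426 = 2507
20–39: 4021 * 0.973 = 3912
40–59: 5886 * 0.954 = 5615
60–79: 8494 * 0.96 = 8154
80+: 12516 * 0.943 + 29430 * 0.662 = 11803 + 19483 = 31286
Net migration: 40–59 − 510 → 5105; 80+ − 530 → 30756
End of period: [2507, 3912, 5105, 8154, 30756]
Dependents (band 0–19 + band 80+) = 2507 + 30756 = 33263; working-age = 17171; ratio = 33263/17171 × 100 = 193.7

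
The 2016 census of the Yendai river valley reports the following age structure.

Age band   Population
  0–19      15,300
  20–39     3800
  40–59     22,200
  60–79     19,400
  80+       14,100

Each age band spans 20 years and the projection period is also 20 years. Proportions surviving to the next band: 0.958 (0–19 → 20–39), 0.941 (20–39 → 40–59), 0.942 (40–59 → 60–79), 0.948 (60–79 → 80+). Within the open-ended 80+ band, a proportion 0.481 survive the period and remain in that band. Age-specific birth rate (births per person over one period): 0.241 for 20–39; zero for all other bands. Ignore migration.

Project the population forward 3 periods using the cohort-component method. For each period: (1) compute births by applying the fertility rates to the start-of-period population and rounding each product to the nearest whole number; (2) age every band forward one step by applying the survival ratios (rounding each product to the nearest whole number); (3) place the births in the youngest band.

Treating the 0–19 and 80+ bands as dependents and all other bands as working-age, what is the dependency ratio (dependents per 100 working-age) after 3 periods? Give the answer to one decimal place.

109.1

Call the groups 1 to 5, youngest first.
After projecting period 1:
Births: 3800 × 0.241 = 916
Group 2: 15300 × 0.958 = 14657
Group 3: 3800 × 0.941 = 3576
Group 4: 22200 × 0.942 = 20912
Group 5: 19400 × 0.948 + 14100 × 0.481 = 18391 + 6782 = 25173
Population now: 0–19=916, 20–39=14657, 40–59=3576, 60–79=20912, 80+=25173
After projecting period 2:
Births: 14657 × 0.241 = 3532
Group 2: 916 × 0.958 = 878
Group 3: 14657 × 0.941 = 13792
Group 4: 3576 × 0.942 = 3369
Group 5: 20912 × 0.948 + 25173 × 0.481 = 19825 + 12108 = 31933
Population now: 0–19=3532, 20–39=878, 40–59=13792, 60–79=3369, 80+=31933
After projecting period 3:
Births: 878 × 0.241 = 212
Group 2: 3532 × 0.958 = 3384
Group 3: 878 × 0.941 = 826
Group 4: 13792 × 0.942 = 12992
Group 5: 3369 × 0.948 + 31933 × 0.481 = 3194 + 15360 = 18554
Population now: 0–19=212, 20–39=3384, 40–59=826, 60–79=12992, 80+=18554
Dependents (band 0–19 + band 80+) = 212 + 18554 = 18766; working-age = 17202; ratio = 18766/17202 × 100 = 109.1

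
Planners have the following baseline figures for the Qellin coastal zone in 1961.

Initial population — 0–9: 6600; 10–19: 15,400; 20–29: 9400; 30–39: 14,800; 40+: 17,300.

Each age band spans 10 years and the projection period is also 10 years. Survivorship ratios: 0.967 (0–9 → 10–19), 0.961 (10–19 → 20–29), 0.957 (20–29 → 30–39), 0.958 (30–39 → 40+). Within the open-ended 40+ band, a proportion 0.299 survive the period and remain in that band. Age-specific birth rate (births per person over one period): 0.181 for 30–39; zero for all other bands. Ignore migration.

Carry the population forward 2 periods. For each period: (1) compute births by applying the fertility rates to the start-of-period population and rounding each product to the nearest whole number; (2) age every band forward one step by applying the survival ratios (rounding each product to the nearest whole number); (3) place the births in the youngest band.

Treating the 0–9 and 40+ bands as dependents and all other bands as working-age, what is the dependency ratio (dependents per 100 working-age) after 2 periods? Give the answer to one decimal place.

70.0

Numbering the bands 1..5 from youngest to oldest:
Period 1.
Births: 14800 * 0.181 = 2679
Band 2: 6600 * 0.967 = 6382
Band 3: 15400 * 0.961 = 14799
Band 4: 9400 * 0.957 = 8996
Band 5: 14800 * 0.958 + 17300 * 0.299 = 14178 + 5173 = 19351
Giving 2679 / 6382 / 14799 / 8996 / 19351.
Period 2.
Births: 8996 * 0.181 = 1628
Band 2: 2679 * 0.967 = 2591
Band 3: 6382 * 0.961 = 6133
Band 4: 14799 * 0.957 = 14163
Band 5: 8996 * 0.958 + 19351 * 0.299 = 8618 + 5786 = 14404
Giving 1628 / 2591 / 6133 / 14163 / 14404.
Dependents (band 0–9 + band 40+) = 1628 + 14404 = 16032; working-age = 22887; ratio = 16032/22887 × 100 = 70.0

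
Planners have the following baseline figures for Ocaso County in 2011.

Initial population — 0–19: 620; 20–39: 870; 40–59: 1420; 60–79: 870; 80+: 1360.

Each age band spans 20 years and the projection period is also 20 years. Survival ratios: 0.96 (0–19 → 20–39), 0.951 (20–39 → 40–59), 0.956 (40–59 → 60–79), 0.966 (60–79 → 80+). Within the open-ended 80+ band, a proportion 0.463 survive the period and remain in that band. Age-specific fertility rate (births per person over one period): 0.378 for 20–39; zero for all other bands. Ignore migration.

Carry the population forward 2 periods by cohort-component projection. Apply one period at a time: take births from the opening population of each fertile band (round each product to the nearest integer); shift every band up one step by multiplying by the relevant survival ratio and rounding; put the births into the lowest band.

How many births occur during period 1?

329

Call the groups 1 to 5, youngest first.
Period 1:
Births: 870 * 0.378 = 329
Group 2: 620 * 0.96 = 595
Group 3: 870 * 0.951 = 827
Group 4: 1420 * 0.956 = 1358
Group 5: 870 * 0.966 + 1360 * 0.463 = 840 + 630 = 1470
→ [329, 595, 827, 1358, 1470]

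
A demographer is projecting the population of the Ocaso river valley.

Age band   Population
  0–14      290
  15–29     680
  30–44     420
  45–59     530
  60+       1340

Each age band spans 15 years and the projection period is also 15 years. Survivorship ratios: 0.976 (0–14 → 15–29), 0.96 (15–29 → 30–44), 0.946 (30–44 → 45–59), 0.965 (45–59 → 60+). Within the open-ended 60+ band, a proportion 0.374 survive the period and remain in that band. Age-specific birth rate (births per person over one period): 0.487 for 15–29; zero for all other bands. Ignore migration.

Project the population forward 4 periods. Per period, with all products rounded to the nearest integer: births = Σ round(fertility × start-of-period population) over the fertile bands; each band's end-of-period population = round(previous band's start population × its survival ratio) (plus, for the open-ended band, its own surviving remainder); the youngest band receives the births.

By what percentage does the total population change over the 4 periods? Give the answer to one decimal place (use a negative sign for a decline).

— Period 1 —
Births: 680 × 0.487 = 331
15–29: 290 × 0.976 = 283
30–44: 680 × 0.96 = 653
45–59: 420 × 0.946 = 397
60+: 530 × 0.965 + 1340 × 0.374 = 511 + 501 = 1012
End of period: [331, 283, 653, 397, 1012]
— Period 2 —
Births: 283 × 0.487 = 138
15–29: 331 × 0.976 = 323
30–44: 283 × 0.96 = 272
45–59: 653 × 0.946 = 618
60+: 397 × 0.965 + 1012 × 0.374 = 383 + 378 = 761
End of period: [138, 323, 272, 618, 761]
— Period 3 —
Births: 323 × 0.487 = 157
15–29: 138 × 0.976 = 135
30–44: 323 × 0.96 = 310
45–59: 272 × 0.946 = 257
60+: 618 × 0.965 + 761 × 0.374 = 596 + 285 = 881
End of period: [157, 135, 310, 257, 881]
— Period 4 —
Births: 135 × 0.487 = 66
15–29: 157 × 0.976 = 153
30–44: 135 × 0.96 = 130
45–59: 310 × 0.946 = 293
60+: 257 × 0.965 + 881 × 0.374 = 248 + 329 = 577
End of period: [66, 153, 130, 293, 577]
Total: 3260 → 1219; change = -2041; percentage change = -62.6%

-62.6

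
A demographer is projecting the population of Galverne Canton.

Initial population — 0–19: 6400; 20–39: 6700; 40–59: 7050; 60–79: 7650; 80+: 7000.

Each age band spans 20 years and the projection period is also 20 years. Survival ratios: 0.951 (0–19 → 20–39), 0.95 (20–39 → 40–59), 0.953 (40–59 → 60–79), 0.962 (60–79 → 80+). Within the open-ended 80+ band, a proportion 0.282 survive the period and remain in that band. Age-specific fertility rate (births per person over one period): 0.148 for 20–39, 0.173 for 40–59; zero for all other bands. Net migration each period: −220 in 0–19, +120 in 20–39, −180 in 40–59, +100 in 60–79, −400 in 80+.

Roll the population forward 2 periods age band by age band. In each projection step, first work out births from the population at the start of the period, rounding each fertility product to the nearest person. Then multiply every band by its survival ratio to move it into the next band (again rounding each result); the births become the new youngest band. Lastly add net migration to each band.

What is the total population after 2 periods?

24171

(Groups numbered youngest = 1 to oldest = 5.)
After projecting period 1:
Births: 6700 × 0.148 = 992 ; 7050 × 0.173 = 1220 ⇒ total 2212
Group 2: 6400 × 0.951 = 6086
Group 3: 6700 × 0.95 = 6365
Group 4: 7050 × 0.953 = 6719
Group 5: 7650 × 0.962 + 7000 × 0.282 = 7359 + 1974 = 9333
Net migration: Group 1 − 220 → 1992; Group 2 + 120 → 6206; Group 3 − 180 → 6185; Group 4 + 100 → 6819; Group 5 − 400 → 8933
End of period: [1992, 6206, 6185, 6819, 8933]
After projecting period 2:
Births: 6206 × 0.148 = 918 ; 6185 × 0.173 = 1070 ⇒ total 1988
Group 2: 1992 × 0.951 = 1894
Group 3: 6206 × 0.95 = 5896
Group 4: 6185 × 0.953 = 5894
Group 5: 6819 × 0.962 + 8933 × 0.282 = 6560 + 2519 = 9079
Net migration: Group 1 − 220 → 1768; Group 2 + 120 → 2014; Group 3 − 180 → 5716; Group 4 + 100 → 5994; Group 5 − 400 → 8679
End of period: [1768, 2014, 5716, 5994, 8679]
Total after period 2: 1768 + 2014 + 5716 + 5994 + 8679 = 24171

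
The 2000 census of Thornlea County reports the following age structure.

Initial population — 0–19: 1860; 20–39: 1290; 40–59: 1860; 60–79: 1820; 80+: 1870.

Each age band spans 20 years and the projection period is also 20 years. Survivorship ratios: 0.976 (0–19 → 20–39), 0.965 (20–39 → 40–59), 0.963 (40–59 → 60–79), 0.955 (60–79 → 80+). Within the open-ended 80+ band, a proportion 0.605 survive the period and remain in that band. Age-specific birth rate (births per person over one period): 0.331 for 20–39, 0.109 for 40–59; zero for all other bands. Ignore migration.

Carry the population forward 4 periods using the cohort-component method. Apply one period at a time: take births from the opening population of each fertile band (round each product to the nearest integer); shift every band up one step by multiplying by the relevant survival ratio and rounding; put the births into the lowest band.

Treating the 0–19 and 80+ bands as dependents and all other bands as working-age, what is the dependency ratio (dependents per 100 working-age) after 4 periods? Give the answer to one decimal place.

234.2

Period 1.
Births: 1290 * 0.331 = 427, 1860 * 0.109 = 203 → total 630
20–39: 1860 * 0.976 = 1815
40–59: 1290 * 0.965 = 1245
60–79: 1860 * 0.963 = 1791
80+: 1820 * 0.955 + 1870 * 0.605 = 1738 + 1131 = 2869
End of period: [630, 1815, 1245, 1791, 2869]
Period 2.
Births: 1815 * 0.331 = 601, 1245 * 0.109 = 136 → total 737
20–39: 630 * 0.976 = 615
40–59: 1815 * 0.965 = 1751
60–79: 1245 * 0.963 = 1199
80+: 1791 * 0.955 + 2869 * 0.605 = 1710 + 1736 = 3446
End of period: [737, 615, 1751, 1199, 3446]
Period 3.
Births: 615 * 0.331 = 204, 1751 * 0.109 = 191 → total 395
20–39: 737 * 0.976 = 719
40–59: 615 * 0.965 = 593
60–79: 1751 * 0.963 = 1686
80+: 1199 * 0.955 + 3446 * 0.605 = 1145 + 2085 = 3230
End of period: [395, 719, 593, 1686, 3230]
Period 4.
Births: 719 * 0.331 = 238, 593 * 0.109 = 65 → total 303
20–39: 395 * 0.976 = 386
40–59: 719 * 0.965 = 694
60–79: 593 * 0.963 = 571
80+: 1686 * 0.955 + 3230 * 0.605 = 1610 + 1954 = 3564
End of period: [303, 386, 694, 571, 3564]
Dependents (band 0–19 + band 80+) = 303 + 3564 = 3867; working-age = 1651; ratio = 3867/1651 × 100 = 234.2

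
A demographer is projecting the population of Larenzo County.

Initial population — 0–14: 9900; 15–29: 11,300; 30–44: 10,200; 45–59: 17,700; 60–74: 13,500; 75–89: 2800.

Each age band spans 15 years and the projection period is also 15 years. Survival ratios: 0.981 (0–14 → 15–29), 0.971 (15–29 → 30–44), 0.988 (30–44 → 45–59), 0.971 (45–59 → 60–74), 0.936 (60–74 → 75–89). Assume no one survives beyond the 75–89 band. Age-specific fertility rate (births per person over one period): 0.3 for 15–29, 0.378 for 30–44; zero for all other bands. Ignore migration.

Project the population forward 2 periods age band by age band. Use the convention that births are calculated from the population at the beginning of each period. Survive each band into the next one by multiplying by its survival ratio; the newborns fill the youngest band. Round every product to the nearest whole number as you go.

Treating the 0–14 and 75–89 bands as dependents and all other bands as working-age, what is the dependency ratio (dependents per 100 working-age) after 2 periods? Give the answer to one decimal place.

62.3

(Groups numbered youngest = 1 to oldest = 6.)
After projecting period 1:
Births: 11300 * 0.3 = 3390, 10200 * 0.378 = 3856 → 7246
Group 2: 9900 * 0.981 = 9712
Group 3: 11300 * 0.971 = 10972
Group 4: 10200 * 0.988 = 10078
Group 5: 17700 * 0.971 = 17187
Group 6: 13500 * 0.936 = 12636
→ [7246, 9712, 10972, 10078, 17187, 12636]
After projecting period 2:
Births: 9712 * 0.3 = 2914, 10972 * 0.378 = 4147 → 7061
Group 2: 7246 * 0.981 = 7108
Group 3: 9712 * 0.971 = 9430
Group 4: 10972 * 0.988 = 10840
Group 5: 10078 * 0.971 = 9786
Group 6: 17187 * 0.936 = 16087
→ [7061, 7108, 9430, 10840, 9786, 16087]
Dependents (band 0–14 + band 75–89) = 7061 + 16087 = 23148; working-age = 37164; ratio = 23148/37164 × 100 = 62.3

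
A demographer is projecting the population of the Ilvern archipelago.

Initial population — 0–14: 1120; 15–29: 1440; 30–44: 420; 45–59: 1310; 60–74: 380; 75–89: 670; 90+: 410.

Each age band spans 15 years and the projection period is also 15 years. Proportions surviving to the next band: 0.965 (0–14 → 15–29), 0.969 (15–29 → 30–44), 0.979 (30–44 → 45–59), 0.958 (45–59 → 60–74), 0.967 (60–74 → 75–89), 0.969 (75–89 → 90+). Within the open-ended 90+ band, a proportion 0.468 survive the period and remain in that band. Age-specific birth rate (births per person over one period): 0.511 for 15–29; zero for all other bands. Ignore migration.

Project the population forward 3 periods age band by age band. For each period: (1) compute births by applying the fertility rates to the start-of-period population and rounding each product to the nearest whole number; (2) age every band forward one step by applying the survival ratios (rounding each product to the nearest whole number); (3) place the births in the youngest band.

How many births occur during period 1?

736

— Period 1 —
Births: 1440 * 0.511 = 736
15–29: 1120 * 0.965 = 1081
30–44: 1440 * 0.969 = 1395
45–59: 420 * 0.979 = 411
60–74: 1310 * 0.958 = 1255
75–89: 380 * 0.967 = 367
90+: 670 * 0.969 + 410 * 0.468 = 649 + 192 = 841
Population now: 0–14=736, 15–29=1081, 30–44=1395, 45–59=411, 60–74=1255, 75–89=367, 90+=841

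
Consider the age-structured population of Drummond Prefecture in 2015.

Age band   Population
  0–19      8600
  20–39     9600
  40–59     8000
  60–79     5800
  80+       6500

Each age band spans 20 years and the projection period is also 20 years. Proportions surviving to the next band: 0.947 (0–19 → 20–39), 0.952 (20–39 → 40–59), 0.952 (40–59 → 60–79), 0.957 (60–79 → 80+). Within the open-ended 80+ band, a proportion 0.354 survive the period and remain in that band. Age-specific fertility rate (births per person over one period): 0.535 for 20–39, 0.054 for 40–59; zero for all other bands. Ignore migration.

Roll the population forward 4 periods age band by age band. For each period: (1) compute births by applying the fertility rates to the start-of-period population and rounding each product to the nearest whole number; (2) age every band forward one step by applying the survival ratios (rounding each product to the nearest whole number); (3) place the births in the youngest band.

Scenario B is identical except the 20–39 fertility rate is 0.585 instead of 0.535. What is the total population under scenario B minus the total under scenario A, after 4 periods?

1757

(Groups numbered youngest = 1 to oldest = 5.)
— Period 1 —
Births: 9600 × 0.535 = 5136  |  8000 × 0.054 = 432 — total 5568
Group 2: 8600 × 0.947 = 8144
Group 3: 9600 × 0.952 = 9139
Group 4: 8000 × 0.952 = 7616
Group 5: 5800 × 0.957 + 6500 × 0.354 = 5551 + 2301 = 7852
Giving 5568 / 8144 / 9139 / 7616 / 7852.
— Period 2 —
Births: 8144 × 0.535 = 4357  |  9139 × 0.054 = 494 — total 4851
Group 2: 5568 × 0.947 = 5273
Group 3: 8144 × 0.952 = 7753
Group 4: 9139 × 0.952 = 8700
Group 5: 7616 × 0.957 + 7852 × 0.354 = 7289 + 2780 = 10069
Giving 4851 / 5273 / 7753 / 8700 / 10069.
— Period 3 —
Births: 5273 × 0.535 = 2821  |  7753 × 0.054 = 419 — total 3240
Group 2: 4851 × 0.947 = 4594
Group 3: 5273 × 0.952 = 5020
Group 4: 7753 × 0.952 = 7381
Group 5: 8700 × 0.957 + 10069 × 0.354 = 8326 + 3564 = 11890
Giving 3240 / 4594 / 5020 / 7381 / 11890.
— Period 4 —
Births: 4594 × 0.535 = 2458  |  5020 × 0.054 = 271 — total 2729
Group 2: 3240 × 0.947 = 3068
Group 3: 4594 × 0.952 = 4373
Group 4: 5020 × 0.952 = 4779
Group 5: 7381 × 0.957 + 11890 × 0.354 = 7064 + 4209 = 11273
Giving 2729 / 3068 / 4373 / 4779 / 11273.
Scenario A total after 4 periods: 26222
Scenario B projection —
— Period 1 —
Births: 9600 × 0.585 = 5616  |  8000 × 0.054 = 432 — total 6048
Group 2: 8600 × 0.947 = 8144
Group 3: 9600 × 0.952 = 9139
Group 4: 8000 × 0.952 = 7616
Group 5: 5800 × 0.957 + 6500 × 0.354 = 5551 + 2301 = 7852
Giving 6048 / 8144 / 9139 / 7616 / 7852.
— Period 2 —
Births: 8144 × 0.585 = 4764  |  9139 × 0.054 = 494 — total 5258
Group 2: 6048 × 0.947 = 5727
Group 3: 8144 × 0.952 = 7753
Group 4: 9139 × 0.952 = 8700
Group 5: 7616 × 0.957 + 7852 × 0.354 = 7289 + 2780 = 10069
Giving 5258 / 5727 / 7753 / 8700 / 10069.
— Period 3 —
Births: 5727 × 0.585 = 3350  |  7753 × 0.054 = 419 — total 3769
Group 2: 5258 × 0.947 = 4979
Group 3: 5727 × 0.952 = 5452
Group 4: 7753 × 0.952 = 7381
Group 5: 8700 × 0.957 + 10069 × 0.354 = 8326 + 3564 = 11890
Giving 3769 / 4979 / 5452 / 7381 / 11890.
— Period 4 —
Births: 4979 × 0.585 = 2913  |  5452 × 0.054 = 294 — total 3207
Group 2: 3769 × 0.947 = 3569
Group 3: 4979 × 0.952 = 4740
Group 4: 5452 × 0.952 = 5190
Group 5: 7381 × 0.957 + 11890 × 0.354 = 7064 + 4209 = 11273
Giving 3207 / 3569 / 4740 / 5190 / 11273.
Scenario B total after 4 periods: 27979
Difference B − A = 27979 − 26222 = 1757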